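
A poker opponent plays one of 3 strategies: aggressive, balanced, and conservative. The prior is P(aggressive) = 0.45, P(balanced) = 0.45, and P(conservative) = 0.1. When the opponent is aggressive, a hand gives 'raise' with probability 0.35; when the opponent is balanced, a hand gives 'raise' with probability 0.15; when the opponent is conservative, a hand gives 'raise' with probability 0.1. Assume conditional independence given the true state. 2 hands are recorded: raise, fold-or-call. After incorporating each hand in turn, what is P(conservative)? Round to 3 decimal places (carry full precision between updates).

After 'raise': normaliser = 0.35·0.4500 + 0.15·0.4500 + 0.1·0.1000; P(aggressive) ≈ 0.6702, P(balanced) ≈ 0.2872, P(conservative) ≈ 0.0426
After 'fold-or-call': normaliser = 0.65·0.6702 + 0.85·0.2872 + 0.9·0.0426; P(aggressive) ≈ 0.6067, P(balanced) ≈ 0.3400, P(conservative) ≈ 0.0533

0.053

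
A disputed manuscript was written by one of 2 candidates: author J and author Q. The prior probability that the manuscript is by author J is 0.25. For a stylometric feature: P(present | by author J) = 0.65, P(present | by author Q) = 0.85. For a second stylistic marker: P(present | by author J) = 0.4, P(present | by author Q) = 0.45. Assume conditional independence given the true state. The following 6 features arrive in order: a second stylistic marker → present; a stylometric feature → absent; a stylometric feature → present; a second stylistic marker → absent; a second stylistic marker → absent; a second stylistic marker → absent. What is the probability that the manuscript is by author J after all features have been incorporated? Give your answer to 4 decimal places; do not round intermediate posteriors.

After a second stylistic marker='present': P(author J) = 0.4·0.2500 / (0.4·0.2500 + 0.45·0.7500) ≈ 0.2286
After a stylometric feature='absent': P(author J) = 0.35·0.2286 / (0.35·0.2286 + 0.15·0.7714) ≈ 0.4088
After a stylometric feature='present': P(author J) = 0.65·0.4088 / (0.65·0.4088 + 0.85·0.5912) ≈ 0.3458
After a second stylistic marker='absent': P(author J) = 0.6·0.3458 / (0.6·0.3458 + 0.55·0.6542) ≈ 0.3658
After a second stylistic marker='absent': P(author J) = 0.6·0.3658 / (0.6·0.3658 + 0.55·0.6342) ≈ 0.3862
After a second stylistic marker='absent': P(author J) = 0.6·0.3862 / (0.6·0.3862 + 0.55·0.6138) ≈ 0.4070

0.4070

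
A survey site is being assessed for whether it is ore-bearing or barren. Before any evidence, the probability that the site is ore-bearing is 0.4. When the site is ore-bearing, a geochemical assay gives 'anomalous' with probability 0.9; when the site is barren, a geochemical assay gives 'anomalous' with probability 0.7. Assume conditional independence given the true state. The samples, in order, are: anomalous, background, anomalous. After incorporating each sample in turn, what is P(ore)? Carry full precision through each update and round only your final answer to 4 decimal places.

After 'anomalous': P(ore) = 0.9·0.4000 / (0.9·0.4000 + 0.7·0.6000) ≈ 0.4615
After 'background': P(ore) = 0.1·0.4615 / (0.1·0.4615 + 0.3·0.5385) ≈ 0.2222
After 'anomalous': P(ore) = 0.9·0.2222 / (0.9·0.2222 + 0.7·0.7778) ≈ 0.2687

0.2687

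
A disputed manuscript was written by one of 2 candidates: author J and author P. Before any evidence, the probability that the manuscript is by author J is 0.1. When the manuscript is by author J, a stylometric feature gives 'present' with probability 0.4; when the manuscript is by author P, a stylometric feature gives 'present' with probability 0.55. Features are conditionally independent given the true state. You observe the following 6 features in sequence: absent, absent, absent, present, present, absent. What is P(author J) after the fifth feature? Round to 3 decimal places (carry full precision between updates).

0.122

Each posterior becomes the prior for the next update.
After 'absent': P(author J) = 0.6·0.1000 / (0.6·0.1000 + 0.45·0.9000) ≈ 0.1290
After 'absent': P(author J) = 0.6·0.1290 / (0.6·0.1290 + 0.45·0.8710) ≈ 0.1649
After 'absent': P(author J) = 0.6·0.1649 / (0.6·0.1649 + 0.45·0.8351) ≈ 0.2085
After 'present': P(author J) = 0.4·0.2085 / (0.4·0.2085 + 0.55·0.7915) ≈ 0.1608
After 'present': P(author J) = 0.4·0.1608 / (0.4·0.1608 + 0.55·0.8392) ≈ 0.1223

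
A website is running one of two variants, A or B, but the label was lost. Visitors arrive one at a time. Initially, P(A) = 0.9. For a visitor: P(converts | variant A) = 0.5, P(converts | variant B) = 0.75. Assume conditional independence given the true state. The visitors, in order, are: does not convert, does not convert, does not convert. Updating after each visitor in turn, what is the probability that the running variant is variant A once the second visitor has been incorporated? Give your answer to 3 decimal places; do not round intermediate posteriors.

Each posterior becomes the prior for the next update.
After 'does not convert': P(A) = 0.5·0.9000 / (0.5·0.9000 + 0.25·0.1000) ≈ 0.9474
After 'does not convert': P(A) = 0.5·0.9474 / (0.5·0.9474 + 0.25·0.0526) ≈ 0.9730

0.973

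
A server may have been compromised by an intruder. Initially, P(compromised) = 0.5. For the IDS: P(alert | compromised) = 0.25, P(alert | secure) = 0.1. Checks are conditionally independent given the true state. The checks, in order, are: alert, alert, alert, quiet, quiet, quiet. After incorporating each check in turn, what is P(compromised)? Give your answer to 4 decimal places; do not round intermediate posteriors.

After 'alert': P(compromised) = 0.25·0.5000 / (0.25·0.5000 + 0.1·0.5000) ≈ 0.7143
After 'alert': P(compromised) = 0.25·0.7143 / (0.25·0.7143 + 0.1·0.2857) ≈ 0.8621
After 'alert': P(compromised) = 0.25·0.8621 / (0.25·0.8621 + 0.1·0.1379) ≈ 0.9398
After 'quiet': P(compromised) = 0.75·0.9398 / (0.75·0.9398 + 0.9·0.0602) ≈ 0.9287
After 'quiet': P(compromised) = 0.75·0.9287 / (0.75·0.9287 + 0.9·0.0713) ≈ 0.9156
After 'quiet': P(compromised) = 0.75·0.9156 / (0.75·0.9156 + 0.9·0.0844) ≈ 0.9004

0.9004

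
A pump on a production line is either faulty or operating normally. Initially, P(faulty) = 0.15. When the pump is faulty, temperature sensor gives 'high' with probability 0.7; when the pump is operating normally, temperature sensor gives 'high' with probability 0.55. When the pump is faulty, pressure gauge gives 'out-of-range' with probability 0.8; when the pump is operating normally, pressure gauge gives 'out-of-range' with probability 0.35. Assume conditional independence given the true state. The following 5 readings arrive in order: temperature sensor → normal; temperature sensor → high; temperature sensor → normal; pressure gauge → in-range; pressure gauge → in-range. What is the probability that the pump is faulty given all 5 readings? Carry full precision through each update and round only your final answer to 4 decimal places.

After temperature sensor='normal': P(faulty) = 0.3·0.1500 / (0.3·0.1500 + 0.45·0.8500) ≈ 0.1053
After temperature sensor='high': P(faulty) = 0.7·0.1053 / (0.7·0.1053 + 0.55·0.8947) ≈ 0.1302
After temperature sensor='normal': P(faulty) = 0.3·0.1302 / (0.3·0.1302 + 0.45·0.8698) ≈ 0.0908
After pressure gauge='in-range': P(faulty) = 0.2·0.0908 / (0.2·0.0908 + 0.65·0.9092) ≈ 0.0298
After pressure gauge='in-range': P(faulty) = 0.2·0.0298 / (0.2·0.0298 + 0.65·0.9702) ≈ 0.0094

0.0094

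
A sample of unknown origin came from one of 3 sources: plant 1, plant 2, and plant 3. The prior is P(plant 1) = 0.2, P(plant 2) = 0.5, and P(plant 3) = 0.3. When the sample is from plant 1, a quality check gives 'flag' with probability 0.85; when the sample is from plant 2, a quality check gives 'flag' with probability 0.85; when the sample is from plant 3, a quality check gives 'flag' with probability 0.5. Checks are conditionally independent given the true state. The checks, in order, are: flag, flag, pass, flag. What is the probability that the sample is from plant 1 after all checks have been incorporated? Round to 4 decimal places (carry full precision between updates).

Each posterior becomes the prior for the next update.
After 'flag': normaliser = 0.85·0.2000 + 0.85·0.5000 + 0.5·0.3000; P(plant 1) ≈ 0.2282, P(plant 2) ≈ 0.5705, P(plant 3) ≈ 0.2013
After 'flag': normaliser = 0.85·0.2282 + 0.85·0.5705 + 0.5·0.2013; P(plant 1) ≈ 0.2488, P(plant 2) ≈ 0.6220, P(plant 3) ≈ 0.1291
After 'pass': normaliser = 0.15·0.2488 + 0.15·0.6220 + 0.5·0.1291; P(plant 1) ≈ 0.1912, P(plant 2) ≈ 0.4780, P(plant 3) ≈ 0.3308
After 'flag': normaliser = 0.85·0.1912 + 0.85·0.4780 + 0.5·0.3308; P(plant 1) ≈ 0.2214, P(plant 2) ≈ 0.5534, P(plant 3) ≈ 0.2253

0.2214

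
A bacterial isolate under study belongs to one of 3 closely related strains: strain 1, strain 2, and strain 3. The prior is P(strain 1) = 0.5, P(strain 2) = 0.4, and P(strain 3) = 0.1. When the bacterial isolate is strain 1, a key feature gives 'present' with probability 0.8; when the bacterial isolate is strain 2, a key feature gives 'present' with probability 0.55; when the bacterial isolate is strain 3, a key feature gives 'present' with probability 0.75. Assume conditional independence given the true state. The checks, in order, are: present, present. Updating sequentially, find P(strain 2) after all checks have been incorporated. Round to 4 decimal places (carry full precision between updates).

0.2433

After 'present': normaliser = 0.8·0.5000 + 0.55·0.4000 + 0.75·0.1000; P(strain 1) ≈ 0.5755, P(strain 2) ≈ 0.3165, P(strain 3) ≈ 0.1079
After 'present': normaliser = 0.8·0.5755 + 0.55·0.3165 + 0.75·0.1079; P(strain 1) ≈ 0.6435, P(strain 2) ≈ 0.2433, P(strain 3) ≈ 0.1131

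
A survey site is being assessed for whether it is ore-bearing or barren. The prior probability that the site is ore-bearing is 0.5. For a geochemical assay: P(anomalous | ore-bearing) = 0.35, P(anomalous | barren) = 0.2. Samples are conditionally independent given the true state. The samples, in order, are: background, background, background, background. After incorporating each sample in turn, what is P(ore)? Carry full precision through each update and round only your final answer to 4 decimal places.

0.3035

Apply Bayes' rule sequentially, carrying P(ore) forward.
After 'background': P(ore) = 0.65·0.5000 / (0.65·0.5000 + 0.8·0.5000) ≈ 0.4483
After 'background': P(ore) = 0.65·0.4483 / (0.65·0.4483 + 0.8·0.5517) ≈ 0.3976
After 'background': P(ore) = 0.65·0.3976 / (0.65·0.3976 + 0.8·0.6024) ≈ 0.3491
After 'background': P(ore) = 0.65·0.3491 / (0.65·0.3491 + 0.8·0.6509) ≈ 0.3035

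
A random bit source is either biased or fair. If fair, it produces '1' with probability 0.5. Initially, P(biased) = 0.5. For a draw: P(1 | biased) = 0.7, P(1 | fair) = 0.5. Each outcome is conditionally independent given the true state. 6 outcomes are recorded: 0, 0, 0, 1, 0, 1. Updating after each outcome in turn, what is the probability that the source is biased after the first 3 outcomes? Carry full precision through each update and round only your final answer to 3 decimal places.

After '0': P(biased) = 0.3·0.5000 / (0.3·0.5000 + 0.5·0.5000) ≈ 0.3750
After '0': P(biased) = 0.3·0.3750 / (0.3·0.3750 + 0.5·0.6250) ≈ 0.2647
After '0': P(biased) = 0.3·0.2647 / (0.3·0.2647 + 0.5·0.7353) ≈ 0.1776

0.178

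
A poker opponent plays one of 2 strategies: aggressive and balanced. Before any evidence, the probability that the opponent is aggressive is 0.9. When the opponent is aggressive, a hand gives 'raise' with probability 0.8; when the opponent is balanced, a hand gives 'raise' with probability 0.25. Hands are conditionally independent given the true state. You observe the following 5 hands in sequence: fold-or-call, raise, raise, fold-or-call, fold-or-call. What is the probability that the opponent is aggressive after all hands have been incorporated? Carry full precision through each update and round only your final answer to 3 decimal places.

0.636

After 'fold-or-call': P(aggressive) = 0.2·0.9000 / (0.2·0.9000 + 0.75·0.1000) ≈ 0.7059
After 'raise': P(aggressive) = 0.8·0.7059 / (0.8·0.7059 + 0.25·0.2941) ≈ 0.8848
After 'raise': P(aggressive) = 0.8·0.8848 / (0.8·0.8848 + 0.25·0.1152) ≈ 0.9609
After 'fold-or-call': P(aggressive) = 0.2·0.9609 / (0.2·0.9609 + 0.75·0.0391) ≈ 0.8676
After 'fold-or-call': P(aggressive) = 0.2·0.8676 / (0.2·0.8676 + 0.75·0.1324) ≈ 0.6360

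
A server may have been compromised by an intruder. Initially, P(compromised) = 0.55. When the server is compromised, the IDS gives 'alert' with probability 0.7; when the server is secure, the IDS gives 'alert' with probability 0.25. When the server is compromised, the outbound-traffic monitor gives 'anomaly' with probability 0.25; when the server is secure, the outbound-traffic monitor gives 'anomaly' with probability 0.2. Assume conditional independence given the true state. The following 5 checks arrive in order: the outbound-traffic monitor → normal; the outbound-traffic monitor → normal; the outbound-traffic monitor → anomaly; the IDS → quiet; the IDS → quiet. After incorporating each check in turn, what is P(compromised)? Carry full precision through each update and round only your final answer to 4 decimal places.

0.1768

Each posterior becomes the prior for the next update.
After the outbound-traffic monitor='normal': P(compromised) = 0.75·0.5500 / (0.75·0.5500 + 0.8·0.4500) ≈ 0.5340
After the outbound-traffic monitor='normal': P(compromised) = 0.75·0.5340 / (0.75·0.5340 + 0.8·0.4660) ≈ 0.5179
After the outbound-traffic monitor='anomaly': P(compromised) = 0.25·0.5179 / (0.25·0.5179 + 0.2·0.4821) ≈ 0.5732
After the IDS='quiet': P(compromised) = 0.3·0.5732 / (0.3·0.5732 + 0.75·0.4268) ≈ 0.3494
After the IDS='quiet': P(compromised) = 0.3·0.3494 / (0.3·0.3494 + 0.75·0.6506) ≈ 0.1768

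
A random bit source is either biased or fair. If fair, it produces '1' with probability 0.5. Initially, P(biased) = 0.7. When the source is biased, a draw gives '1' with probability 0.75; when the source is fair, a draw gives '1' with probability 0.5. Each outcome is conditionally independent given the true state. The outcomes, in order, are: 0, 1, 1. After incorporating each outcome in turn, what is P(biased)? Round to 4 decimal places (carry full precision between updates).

0.7241

After '0': P(biased) = 0.25·0.7000 / (0.25·0.7000 + 0.5·0.3000) ≈ 0.5385
After '1': P(biased) = 0.75·0.5385 / (0.75·0.5385 + 0.5·0.4615) ≈ 0.6364
After '1': P(biased) = 0.75·0.6364 / (0.75·0.6364 + 0.5·0.3636) ≈ 0.7241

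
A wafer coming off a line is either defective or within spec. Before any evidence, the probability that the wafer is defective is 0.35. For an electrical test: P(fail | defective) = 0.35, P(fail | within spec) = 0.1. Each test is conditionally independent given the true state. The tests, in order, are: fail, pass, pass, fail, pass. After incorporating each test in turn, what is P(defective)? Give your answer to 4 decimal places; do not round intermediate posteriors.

0.7130

After 'fail': P(defective) = 0.35·0.3500 / (0.35·0.3500 + 0.1·0.6500) ≈ 0.6533
After 'pass': P(defective) = 0.65·0.6533 / (0.65·0.6533 + 0.9·0.3467) ≈ 0.5765
After 'pass': P(defective) = 0.65·0.5765 / (0.65·0.5765 + 0.9·0.4235) ≈ 0.4957
After 'fail': P(defective) = 0.35·0.4957 / (0.35·0.4957 + 0.1·0.5043) ≈ 0.7748
After 'pass': P(defective) = 0.65·0.7748 / (0.65·0.7748 + 0.9·0.2252) ≈ 0.7130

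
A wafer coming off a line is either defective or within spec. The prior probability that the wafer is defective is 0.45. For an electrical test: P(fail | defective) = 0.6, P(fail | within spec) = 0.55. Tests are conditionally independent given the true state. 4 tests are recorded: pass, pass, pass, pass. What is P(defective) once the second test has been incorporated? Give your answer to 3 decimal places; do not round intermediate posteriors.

0.393

After 'pass': P(defective) = 0.4·0.4500 / (0.4·0.4500 + 0.45·0.5500) ≈ 0.4211
After 'pass': P(defective) = 0.4·0.4211 / (0.4·0.4211 + 0.45·0.5789) ≈ 0.3926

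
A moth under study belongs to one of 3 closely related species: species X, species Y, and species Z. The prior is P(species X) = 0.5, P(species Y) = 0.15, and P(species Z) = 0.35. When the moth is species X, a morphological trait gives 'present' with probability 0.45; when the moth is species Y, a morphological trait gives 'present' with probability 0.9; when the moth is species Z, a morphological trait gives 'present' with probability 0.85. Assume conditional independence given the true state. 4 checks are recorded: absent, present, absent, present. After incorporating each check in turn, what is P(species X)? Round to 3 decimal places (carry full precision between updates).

After 'absent': normaliser = 0.55·0.5000 + 0.1·0.1500 + 0.15·0.3500; P(species X) ≈ 0.8029, P(species Y) ≈ 0.0438, P(species Z) ≈ 0.1533
After 'present': normaliser = 0.45·0.8029 + 0.9·0.0438 + 0.85·0.1533; P(species X) ≈ 0.6804, P(species Y) ≈ 0.0742, P(species Z) ≈ 0.2454
After 'absent': normaliser = 0.55·0.6804 + 0.1·0.0742 + 0.15·0.2454; P(species X) ≈ 0.8943, P(species Y) ≈ 0.0177, P(species Z) ≈ 0.0880
After 'present': normaliser = 0.45·0.8943 + 0.9·0.0177 + 0.85·0.0880; P(species X) ≈ 0.8160, P(species Y) ≈ 0.0324, P(species Z) ≈ 0.1516

0.816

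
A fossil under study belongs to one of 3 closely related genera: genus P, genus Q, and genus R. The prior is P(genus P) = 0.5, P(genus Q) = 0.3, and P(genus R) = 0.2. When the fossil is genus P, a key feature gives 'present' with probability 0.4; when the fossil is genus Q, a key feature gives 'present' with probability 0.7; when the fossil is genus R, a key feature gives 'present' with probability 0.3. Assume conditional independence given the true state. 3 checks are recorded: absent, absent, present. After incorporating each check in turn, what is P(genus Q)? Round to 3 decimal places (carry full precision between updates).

0.157

After 'absent': normaliser = 0.6·0.5000 + 0.3·0.3000 + 0.7·0.2000; P(genus P) ≈ 0.5660, P(genus Q) ≈ 0.1698, P(genus R) ≈ 0.2642
After 'absent': normaliser = 0.6·0.5660 + 0.3·0.1698 + 0.7·0.2642; P(genus P) ≈ 0.5902, P(genus Q) ≈ 0.0885, P(genus R) ≈ 0.3213
After 'present': normaliser = 0.4·0.5902 + 0.7·0.0885 + 0.3·0.3213; P(genus P) ≈ 0.5985, P(genus Q) ≈ 0.1571, P(genus R) ≈ 0.2444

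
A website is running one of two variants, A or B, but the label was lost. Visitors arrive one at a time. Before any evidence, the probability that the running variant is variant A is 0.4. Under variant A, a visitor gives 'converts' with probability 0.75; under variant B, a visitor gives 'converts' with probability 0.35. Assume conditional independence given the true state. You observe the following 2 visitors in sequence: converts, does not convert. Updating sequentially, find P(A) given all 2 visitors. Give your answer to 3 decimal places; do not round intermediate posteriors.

Each posterior becomes the prior for the next update.
After 'converts': P(A) = 0.75·0.4000 / (0.75·0.4000 + 0.35·0.6000) ≈ 0.5882
After 'does not convert': P(A) = 0.25·0.5882 / (0.25·0.5882 + 0.65·0.4118) ≈ 0.3546

0.355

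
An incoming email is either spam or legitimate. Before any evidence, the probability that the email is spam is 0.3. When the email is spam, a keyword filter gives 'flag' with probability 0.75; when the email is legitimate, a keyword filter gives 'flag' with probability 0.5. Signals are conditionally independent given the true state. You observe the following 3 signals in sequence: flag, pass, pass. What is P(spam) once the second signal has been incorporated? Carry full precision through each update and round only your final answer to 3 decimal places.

0.243

Apply Bayes' rule sequentially, carrying P(spam) forward.
After 'flag': P(spam) = 0.75·0.3000 / (0.75·0.3000 + 0.5·0.7000) ≈ 0.3913
After 'pass': P(spam) = 0.25·0.3913 / (0.25·0.3913 + 0.5·0.6087) ≈ 0.2432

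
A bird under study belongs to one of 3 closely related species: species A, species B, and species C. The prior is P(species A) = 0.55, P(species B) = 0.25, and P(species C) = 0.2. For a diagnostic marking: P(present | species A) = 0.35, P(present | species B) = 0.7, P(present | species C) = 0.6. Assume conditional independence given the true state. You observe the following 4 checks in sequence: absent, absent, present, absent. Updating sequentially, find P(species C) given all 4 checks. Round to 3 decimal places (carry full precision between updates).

0.118

After 'absent': normaliser = 0.65·0.5500 + 0.3·0.2500 + 0.4·0.2000; P(species A) ≈ 0.6976, P(species B) ≈ 0.1463, P(species C) ≈ 0.1561
After 'absent': normaliser = 0.65·0.6976 + 0.3·0.1463 + 0.4·0.1561; P(species A) ≈ 0.8100, P(species B) ≈ 0.0784, P(species C) ≈ 0.1115
After 'present': normaliser = 0.35·0.8100 + 0.7·0.0784 + 0.6·0.1115; P(species A) ≈ 0.6994, P(species B) ≈ 0.1354, P(species C) ≈ 0.1651
After 'absent': normaliser = 0.65·0.6994 + 0.3·0.1354 + 0.4·0.1651; P(species A) ≈ 0.8099, P(species B) ≈ 0.0724, P(species C) ≈ 0.1177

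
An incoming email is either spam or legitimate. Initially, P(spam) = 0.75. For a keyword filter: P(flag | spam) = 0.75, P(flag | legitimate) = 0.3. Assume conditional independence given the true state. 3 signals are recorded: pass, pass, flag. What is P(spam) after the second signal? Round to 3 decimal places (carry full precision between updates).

0.277

After 'pass': P(spam) = 0.25·0.7500 / (0.25·0.7500 + 0.7·0.2500) ≈ 0.5172
After 'pass': P(spam) = 0.25·0.5172 / (0.25·0.5172 + 0.7·0.4828) ≈ 0.2768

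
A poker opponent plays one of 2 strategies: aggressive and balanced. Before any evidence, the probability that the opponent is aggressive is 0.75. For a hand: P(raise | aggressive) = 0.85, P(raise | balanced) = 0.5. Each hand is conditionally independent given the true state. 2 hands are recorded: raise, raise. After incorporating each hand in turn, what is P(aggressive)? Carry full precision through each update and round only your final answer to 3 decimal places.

After 'raise': P(aggressive) = 0.85·0.7500 / (0.85·0.7500 + 0.5·0.2500) ≈ 0.8361
After 'raise': P(aggressive) = 0.85·0.8361 / (0.85·0.8361 + 0.5·0.1639) ≈ 0.8966

0.897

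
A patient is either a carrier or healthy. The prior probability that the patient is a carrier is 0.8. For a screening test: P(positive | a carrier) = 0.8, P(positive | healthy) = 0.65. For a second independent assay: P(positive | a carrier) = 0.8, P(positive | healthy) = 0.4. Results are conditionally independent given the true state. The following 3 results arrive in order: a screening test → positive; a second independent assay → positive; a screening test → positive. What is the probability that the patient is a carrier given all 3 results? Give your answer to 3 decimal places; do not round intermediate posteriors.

0.924

After a screening test='positive': P(carrier) = 0.8·0.8000 / (0.8·0.8000 + 0.65·0.2000) ≈ 0.8312
After a second independent assay='positive': P(carrier) = 0.8·0.8312 / (0.8·0.8312 + 0.4·0.1688) ≈ 0.9078
After a screening test='positive': P(carrier) = 0.8·0.9078 / (0.8·0.9078 + 0.65·0.0922) ≈ 0.9238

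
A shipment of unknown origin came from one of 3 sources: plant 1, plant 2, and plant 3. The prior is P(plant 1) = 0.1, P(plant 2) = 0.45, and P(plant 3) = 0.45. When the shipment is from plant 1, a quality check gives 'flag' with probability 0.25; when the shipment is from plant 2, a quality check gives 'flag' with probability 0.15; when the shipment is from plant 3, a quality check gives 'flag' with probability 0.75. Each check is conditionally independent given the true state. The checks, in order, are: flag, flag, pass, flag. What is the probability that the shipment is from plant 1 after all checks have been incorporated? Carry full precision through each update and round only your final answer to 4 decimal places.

Apply Bayes' rule sequentially, carrying P(plant 1) forward.
After 'flag': normaliser = 0.25·0.1000 + 0.15·0.4500 + 0.75·0.4500; P(plant 1) ≈ 0.0581, P(plant 2) ≈ 0.1570, P(plant 3) ≈ 0.7849
After 'flag': normaliser = 0.25·0.0581 + 0.15·0.1570 + 0.75·0.7849; P(plant 1) ≈ 0.0232, P(plant 2) ≈ 0.0376, P(plant 3) ≈ 0.9392
After 'pass': normaliser = 0.75·0.0232 + 0.85·0.0376 + 0.25·0.9392; P(plant 1) ≈ 0.0612, P(plant 2) ≈ 0.1124, P(plant 3) ≈ 0.8264
After 'flag': normaliser = 0.25·0.0612 + 0.15·0.1124 + 0.75·0.8264; P(plant 1) ≈ 0.0235, P(plant 2) ≈ 0.0259, P(plant 3) ≈ 0.9507

0.0235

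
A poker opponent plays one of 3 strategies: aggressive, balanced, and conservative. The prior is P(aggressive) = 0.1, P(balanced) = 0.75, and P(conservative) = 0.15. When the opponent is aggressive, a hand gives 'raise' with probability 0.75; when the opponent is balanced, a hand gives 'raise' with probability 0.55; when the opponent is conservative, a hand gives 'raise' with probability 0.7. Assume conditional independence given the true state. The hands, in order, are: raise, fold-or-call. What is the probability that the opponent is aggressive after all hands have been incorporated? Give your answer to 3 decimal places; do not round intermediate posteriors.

0.079

Each posterior becomes the prior for the next update.
After 'raise': normaliser = 0.75·0.1000 + 0.55·0.7500 + 0.7·0.1500; P(aggressive) ≈ 0.1266, P(balanced) ≈ 0.6962, P(conservative) ≈ 0.1772
After 'fold-or-call': normaliser = 0.25·0.1266 + 0.45·0.6962 + 0.3·0.1772; P(aggressive) ≈ 0.0795, P(balanced) ≈ 0.7870, P(conservative) ≈ 0.1335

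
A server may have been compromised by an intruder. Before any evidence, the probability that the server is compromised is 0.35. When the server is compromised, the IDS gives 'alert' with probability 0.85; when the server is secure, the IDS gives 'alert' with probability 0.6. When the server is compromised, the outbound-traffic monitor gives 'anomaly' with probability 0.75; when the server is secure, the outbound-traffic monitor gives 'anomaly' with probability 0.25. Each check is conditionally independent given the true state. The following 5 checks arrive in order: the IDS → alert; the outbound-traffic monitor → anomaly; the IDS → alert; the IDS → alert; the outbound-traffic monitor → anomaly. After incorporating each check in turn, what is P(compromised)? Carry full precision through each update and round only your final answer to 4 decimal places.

0.9323

Each posterior becomes the prior for the next update.
After the IDS='alert': P(compromised) = 0.85·0.3500 / (0.85·0.3500 + 0.6·0.6500) ≈ 0.4327
After the outbound-traffic monitor='anomaly': P(compromised) = 0.75·0.4327 / (0.75·0.4327 + 0.25·0.5673) ≈ 0.6959
After the IDS='alert': P(compromised) = 0.85·0.6959 / (0.85·0.6959 + 0.6·0.3041) ≈ 0.7643
After the IDS='alert': P(compromised) = 0.85·0.7643 / (0.85·0.7643 + 0.6·0.2357) ≈ 0.8212
After the outbound-traffic monitor='anomaly': P(compromised) = 0.75·0.8212 / (0.75·0.8212 + 0.25·0.1788) ≈ 0.9323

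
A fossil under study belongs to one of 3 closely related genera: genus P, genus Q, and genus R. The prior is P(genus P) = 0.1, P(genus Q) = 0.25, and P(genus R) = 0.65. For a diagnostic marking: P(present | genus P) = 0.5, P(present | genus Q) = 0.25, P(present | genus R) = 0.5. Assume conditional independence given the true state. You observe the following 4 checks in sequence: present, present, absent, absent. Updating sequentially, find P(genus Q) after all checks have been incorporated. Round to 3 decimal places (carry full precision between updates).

0.158

Apply Bayes' rule sequentially, carrying P(genus Q) forward.
After 'present': normaliser = 0.5·0.1000 + 0.25·0.2500 + 0.5·0.6500; P(genus P) ≈ 0.1143, P(genus Q) ≈ 0.1429, P(genus R) ≈ 0.7429
After 'present': normaliser = 0.5·0.1143 + 0.25·0.1429 + 0.5·0.7429; P(genus P) ≈ 0.1231, P(genus Q) ≈ 0.0769, P(genus R) ≈ 0.8000
After 'absent': normaliser = 0.5·0.1231 + 0.75·0.0769 + 0.5·0.8000; P(genus P) ≈ 0.1185, P(genus Q) ≈ 0.1111, P(genus R) ≈ 0.7704
After 'absent': normaliser = 0.5·0.1185 + 0.75·0.1111 + 0.5·0.7704; P(genus P) ≈ 0.1123, P(genus Q) ≈ 0.1579, P(genus R) ≈ 0.7298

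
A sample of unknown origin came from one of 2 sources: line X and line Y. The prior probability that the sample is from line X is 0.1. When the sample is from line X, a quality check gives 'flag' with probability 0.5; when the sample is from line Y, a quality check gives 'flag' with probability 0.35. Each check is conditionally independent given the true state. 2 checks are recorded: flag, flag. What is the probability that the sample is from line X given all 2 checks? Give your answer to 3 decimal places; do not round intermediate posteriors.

After 'flag': P(line X) = 0.5·0.1000 / (0.5·0.1000 + 0.35·0.9000) ≈ 0.1370
After 'flag': P(line X) = 0.5·0.1370 / (0.5·0.1370 + 0.35·0.8630) ≈ 0.1848

0.185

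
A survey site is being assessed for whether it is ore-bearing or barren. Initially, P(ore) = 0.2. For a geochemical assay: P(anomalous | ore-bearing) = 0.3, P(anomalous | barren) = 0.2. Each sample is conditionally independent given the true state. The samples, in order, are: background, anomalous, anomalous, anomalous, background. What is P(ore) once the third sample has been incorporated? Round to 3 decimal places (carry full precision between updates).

After 'background': P(ore) = 0.7·0.2000 / (0.7·0.2000 + 0.8·0.8000) ≈ 0.1795
After 'anomalous': P(ore) = 0.3·0.1795 / (0.3·0.1795 + 0.2·0.8205) ≈ 0.2471
After 'anomalous': P(ore) = 0.3·0.2471 / (0.3·0.2471 + 0.2·0.7529) ≈ 0.3298

0.330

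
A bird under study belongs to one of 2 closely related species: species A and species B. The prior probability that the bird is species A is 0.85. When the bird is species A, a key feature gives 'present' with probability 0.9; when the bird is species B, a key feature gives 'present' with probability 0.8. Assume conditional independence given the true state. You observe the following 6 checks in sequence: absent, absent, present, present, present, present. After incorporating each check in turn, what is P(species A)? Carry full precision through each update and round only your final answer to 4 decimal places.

Apply Bayes' rule sequentially, carrying P(species A) forward.
After 'absent': P(species A) = 0.1·0.8500 / (0.1·0.8500 + 0.2·0.1500) ≈ 0.7391
After 'absent': P(species A) = 0.1·0.7391 / (0.1·0.7391 + 0.2·0.2609) ≈ 0.5862
After 'present': P(species A) = 0.9·0.5862 / (0.9·0.5862 + 0.8·0.4138) ≈ 0.6145
After 'present': P(species A) = 0.9·0.6145 / (0.9·0.6145 + 0.8·0.3855) ≈ 0.6420
After 'present': P(species A) = 0.9·0.6420 / (0.9·0.6420 + 0.8·0.3580) ≈ 0.6686
After 'present': P(species A) = 0.9·0.6686 / (0.9·0.6686 + 0.8·0.3314) ≈ 0.6941

0.6941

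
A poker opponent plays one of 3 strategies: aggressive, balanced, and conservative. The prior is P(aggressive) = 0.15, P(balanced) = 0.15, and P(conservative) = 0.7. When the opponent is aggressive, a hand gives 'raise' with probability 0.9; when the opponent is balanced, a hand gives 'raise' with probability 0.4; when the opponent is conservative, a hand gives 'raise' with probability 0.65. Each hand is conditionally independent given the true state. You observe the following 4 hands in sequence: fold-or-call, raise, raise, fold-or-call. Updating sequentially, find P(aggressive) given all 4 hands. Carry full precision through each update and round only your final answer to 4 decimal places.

After 'fold-or-call': normaliser = 0.1·0.1500 + 0.6·0.1500 + 0.35·0.7000; P(aggressive) ≈ 0.0429, P(balanced) ≈ 0.2571, P(conservative) ≈ 0.7000
After 'raise': normaliser = 0.9·0.0429 + 0.4·0.2571 + 0.65·0.7000; P(aggressive) ≈ 0.0647, P(balanced) ≈ 0.1725, P(conservative) ≈ 0.7629
After 'raise': normaliser = 0.9·0.0647 + 0.4·0.1725 + 0.65·0.7629; P(aggressive) ≈ 0.0934, P(balanced) ≈ 0.1107, P(conservative) ≈ 0.7959
After 'fold-or-call': normaliser = 0.1·0.0934 + 0.6·0.1107 + 0.35·0.7959; P(aggressive) ≈ 0.0264, P(balanced) ≈ 0.1875, P(conservative) ≈ 0.7862

0.0264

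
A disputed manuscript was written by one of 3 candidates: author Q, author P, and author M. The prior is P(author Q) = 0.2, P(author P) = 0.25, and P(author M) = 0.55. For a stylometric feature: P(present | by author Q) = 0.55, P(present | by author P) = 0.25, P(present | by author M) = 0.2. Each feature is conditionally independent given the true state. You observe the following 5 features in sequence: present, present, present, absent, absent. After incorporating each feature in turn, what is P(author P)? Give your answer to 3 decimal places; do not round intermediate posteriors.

0.187

Each posterior becomes the prior for the next update.
After 'present': normaliser = 0.55·0.2000 + 0.25·0.2500 + 0.2·0.5500; P(author Q) ≈ 0.3894, P(author P) ≈ 0.2212, P(author M) ≈ 0.3894
After 'present': normaliser = 0.55·0.3894 + 0.25·0.2212 + 0.2·0.3894; P(author Q) ≈ 0.6166, P(author P) ≈ 0.1592, P(author M) ≈ 0.2242
After 'present': normaliser = 0.55·0.6166 + 0.25·0.1592 + 0.2·0.2242; P(author Q) ≈ 0.8002, P(author P) ≈ 0.0939, P(author M) ≈ 0.1058
After 'absent': normaliser = 0.45·0.8002 + 0.75·0.0939 + 0.8·0.1058; P(author Q) ≈ 0.6989, P(author P) ≈ 0.1368, P(author M) ≈ 0.1643
After 'absent': normaliser = 0.45·0.6989 + 0.75·0.1368 + 0.8·0.1643; P(author Q) ≈ 0.5734, P(author P) ≈ 0.1870, P(author M) ≈ 0.2396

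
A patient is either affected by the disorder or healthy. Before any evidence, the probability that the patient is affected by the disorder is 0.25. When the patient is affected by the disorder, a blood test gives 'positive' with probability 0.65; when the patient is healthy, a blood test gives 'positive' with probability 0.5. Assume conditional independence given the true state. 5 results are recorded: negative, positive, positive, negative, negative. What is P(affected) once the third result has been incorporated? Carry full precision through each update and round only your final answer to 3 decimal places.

0.283

After 'negative': P(affected) = 0.35·0.2500 / (0.35·0.2500 + 0.5·0.7500) ≈ 0.1892
After 'positive': P(affected) = 0.65·0.1892 / (0.65·0.1892 + 0.5·0.8108) ≈ 0.2327
After 'positive': P(affected) = 0.65·0.2327 / (0.65·0.2327 + 0.5·0.7673) ≈ 0.2828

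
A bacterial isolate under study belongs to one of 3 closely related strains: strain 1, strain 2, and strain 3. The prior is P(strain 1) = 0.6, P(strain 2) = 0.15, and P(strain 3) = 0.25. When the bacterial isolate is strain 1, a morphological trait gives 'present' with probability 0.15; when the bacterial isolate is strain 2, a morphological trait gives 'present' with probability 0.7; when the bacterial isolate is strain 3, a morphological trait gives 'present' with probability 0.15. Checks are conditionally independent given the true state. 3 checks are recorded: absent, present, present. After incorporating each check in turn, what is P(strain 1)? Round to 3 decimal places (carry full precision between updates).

After 'absent': normaliser = 0.85·0.6000 + 0.3·0.1500 + 0.85·0.2500; P(strain 1) ≈ 0.6645, P(strain 2) ≈ 0.0586, P(strain 3) ≈ 0.2769
After 'present': normaliser = 0.15·0.6645 + 0.7·0.0586 + 0.15·0.2769; P(strain 1) ≈ 0.5469, P(strain 2) ≈ 0.2252, P(strain 3) ≈ 0.2279
After 'present': normaliser = 0.15·0.5469 + 0.7·0.2252 + 0.15·0.2279; P(strain 1) ≈ 0.2996, P(strain 2) ≈ 0.5756, P(strain 3) ≈ 0.1248

0.300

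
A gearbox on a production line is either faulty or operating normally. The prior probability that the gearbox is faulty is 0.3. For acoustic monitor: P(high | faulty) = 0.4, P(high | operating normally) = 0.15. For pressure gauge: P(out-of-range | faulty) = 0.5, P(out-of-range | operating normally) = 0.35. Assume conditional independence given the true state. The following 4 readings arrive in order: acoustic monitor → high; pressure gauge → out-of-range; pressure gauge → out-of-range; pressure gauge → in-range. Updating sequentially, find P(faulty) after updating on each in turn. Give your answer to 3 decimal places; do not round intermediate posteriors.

0.642

After acoustic monitor='high': P(faulty) = 0.4·0.3000 / (0.4·0.3000 + 0.15·0.7000) ≈ 0.5333
After pressure gauge='out-of-range': P(faulty) = 0.5·0.5333 / (0.5·0.5333 + 0.35·0.4667) ≈ 0.6202
After pressure gauge='out-of-range': P(faulty) = 0.5·0.6202 / (0.5·0.6202 + 0.35·0.3798) ≈ 0.6999
After pressure gauge='in-range': P(faulty) = 0.5·0.6999 / (0.5·0.6999 + 0.65·0.3001) ≈ 0.6421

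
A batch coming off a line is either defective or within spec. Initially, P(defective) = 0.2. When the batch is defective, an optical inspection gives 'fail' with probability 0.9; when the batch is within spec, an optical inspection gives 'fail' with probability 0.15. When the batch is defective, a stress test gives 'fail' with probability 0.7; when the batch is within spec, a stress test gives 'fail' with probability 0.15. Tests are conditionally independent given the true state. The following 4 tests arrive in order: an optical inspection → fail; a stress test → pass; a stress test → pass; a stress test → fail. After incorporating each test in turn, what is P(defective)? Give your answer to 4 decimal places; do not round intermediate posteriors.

After an optical inspection='fail': P(defective) = 0.9·0.2000 / (0.9·0.2000 + 0.15·0.8000) ≈ 0.6000
After a stress test='pass': P(defective) = 0.3·0.6000 / (0.3·0.6000 + 0.85·0.4000) ≈ 0.3462
After a stress test='pass': P(defective) = 0.3·0.3462 / (0.3·0.3462 + 0.85·0.6538) ≈ 0.1574
After a stress test='fail': P(defective) = 0.7·0.1574 / (0.7·0.1574 + 0.15·0.8426) ≈ 0.4658

0.4658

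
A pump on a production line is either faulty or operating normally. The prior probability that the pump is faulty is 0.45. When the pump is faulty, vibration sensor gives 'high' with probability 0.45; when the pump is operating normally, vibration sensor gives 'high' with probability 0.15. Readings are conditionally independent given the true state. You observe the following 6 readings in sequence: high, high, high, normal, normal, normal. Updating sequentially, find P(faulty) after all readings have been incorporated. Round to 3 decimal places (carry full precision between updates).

0.857

After 'high': P(faulty) = 0.45·0.4500 / (0.45·0.4500 + 0.15·0.5500) ≈ 0.7105
After 'high': P(faulty) = 0.45·0.7105 / (0.45·0.7105 + 0.15·0.2895) ≈ 0.8804
After 'high': P(faulty) = 0.45·0.8804 / (0.45·0.8804 + 0.15·0.1196) ≈ 0.9567
After 'normal': P(faulty) = 0.55·0.9567 / (0.55·0.9567 + 0.85·0.0433) ≈ 0.9346
After 'normal': P(faulty) = 0.55·0.9346 / (0.55·0.9346 + 0.85·0.0654) ≈ 0.9024
After 'normal': P(faulty) = 0.55·0.9024 / (0.55·0.9024 + 0.85·0.0976) ≈ 0.8568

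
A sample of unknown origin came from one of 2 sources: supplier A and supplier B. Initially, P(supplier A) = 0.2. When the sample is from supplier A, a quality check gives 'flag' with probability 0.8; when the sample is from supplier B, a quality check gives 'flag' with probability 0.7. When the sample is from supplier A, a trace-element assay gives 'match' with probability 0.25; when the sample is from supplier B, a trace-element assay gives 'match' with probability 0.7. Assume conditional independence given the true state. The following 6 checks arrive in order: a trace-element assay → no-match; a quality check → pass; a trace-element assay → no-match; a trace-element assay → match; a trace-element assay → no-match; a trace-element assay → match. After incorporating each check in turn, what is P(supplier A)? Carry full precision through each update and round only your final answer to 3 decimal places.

0.249

After a trace-element assay='no-match': P(supplier A) = 0.75·0.2000 / (0.75·0.2000 + 0.3·0.8000) ≈ 0.3846
After a quality check='pass': P(supplier A) = 0.2·0.3846 / (0.2·0.3846 + 0.3·0.6154) ≈ 0.2941
After a trace-element assay='no-match': P(supplier A) = 0.75·0.2941 / (0.75·0.2941 + 0.3·0.7059) ≈ 0.5102
After a trace-element assay='match': P(supplier A) = 0.25·0.5102 / (0.25·0.5102 + 0.7·0.4898) ≈ 0.2711
After a trace-element assay='no-match': P(supplier A) = 0.75·0.2711 / (0.75·0.2711 + 0.3·0.7289) ≈ 0.4819
After a trace-element assay='match': P(supplier A) = 0.25·0.4819 / (0.25·0.4819 + 0.7·0.5181) ≈ 0.2493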